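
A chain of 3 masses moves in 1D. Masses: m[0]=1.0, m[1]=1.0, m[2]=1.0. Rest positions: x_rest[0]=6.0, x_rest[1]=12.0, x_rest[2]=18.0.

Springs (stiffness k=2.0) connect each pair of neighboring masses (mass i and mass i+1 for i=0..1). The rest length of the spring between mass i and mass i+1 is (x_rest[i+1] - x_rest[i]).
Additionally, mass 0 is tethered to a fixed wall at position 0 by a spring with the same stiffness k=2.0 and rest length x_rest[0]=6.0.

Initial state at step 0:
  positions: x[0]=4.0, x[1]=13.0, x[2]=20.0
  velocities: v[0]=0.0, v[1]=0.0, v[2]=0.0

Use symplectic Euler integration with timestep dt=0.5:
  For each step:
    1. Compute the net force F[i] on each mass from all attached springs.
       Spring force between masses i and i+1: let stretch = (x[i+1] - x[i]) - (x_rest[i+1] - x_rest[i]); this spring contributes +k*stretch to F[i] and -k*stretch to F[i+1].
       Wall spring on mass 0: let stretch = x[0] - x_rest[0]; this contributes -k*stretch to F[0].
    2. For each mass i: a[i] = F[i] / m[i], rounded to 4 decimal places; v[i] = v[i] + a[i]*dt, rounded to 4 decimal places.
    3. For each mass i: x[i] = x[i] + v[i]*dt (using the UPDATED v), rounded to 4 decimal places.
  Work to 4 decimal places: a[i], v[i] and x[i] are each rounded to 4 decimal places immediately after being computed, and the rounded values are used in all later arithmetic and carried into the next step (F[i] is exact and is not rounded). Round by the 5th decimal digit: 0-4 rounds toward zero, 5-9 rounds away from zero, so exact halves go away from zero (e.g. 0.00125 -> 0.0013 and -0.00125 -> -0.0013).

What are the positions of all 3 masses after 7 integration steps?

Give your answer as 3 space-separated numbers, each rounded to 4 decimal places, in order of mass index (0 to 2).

Step 0: x=[4.0000 13.0000 20.0000] v=[0.0000 0.0000 0.0000]
Step 1: x=[6.5000 12.0000 19.5000] v=[5.0000 -2.0000 -1.0000]
Step 2: x=[8.5000 12.0000 18.2500] v=[4.0000 0.0000 -2.5000]
Step 3: x=[8.0000 13.3750 16.8750] v=[-1.0000 2.7500 -2.7500]
Step 4: x=[6.1875 13.8125 16.7500] v=[-3.6250 0.8750 -0.2500]
Step 5: x=[5.0938 11.9063 18.1563] v=[-2.1875 -3.8125 2.8125]
Step 6: x=[4.8594 9.7188 19.4376] v=[-0.4688 -4.3750 2.5625]
Step 7: x=[4.6250 9.9610 18.8595] v=[-0.4688 0.4844 -1.1563]

Answer: 4.6250 9.9610 18.8595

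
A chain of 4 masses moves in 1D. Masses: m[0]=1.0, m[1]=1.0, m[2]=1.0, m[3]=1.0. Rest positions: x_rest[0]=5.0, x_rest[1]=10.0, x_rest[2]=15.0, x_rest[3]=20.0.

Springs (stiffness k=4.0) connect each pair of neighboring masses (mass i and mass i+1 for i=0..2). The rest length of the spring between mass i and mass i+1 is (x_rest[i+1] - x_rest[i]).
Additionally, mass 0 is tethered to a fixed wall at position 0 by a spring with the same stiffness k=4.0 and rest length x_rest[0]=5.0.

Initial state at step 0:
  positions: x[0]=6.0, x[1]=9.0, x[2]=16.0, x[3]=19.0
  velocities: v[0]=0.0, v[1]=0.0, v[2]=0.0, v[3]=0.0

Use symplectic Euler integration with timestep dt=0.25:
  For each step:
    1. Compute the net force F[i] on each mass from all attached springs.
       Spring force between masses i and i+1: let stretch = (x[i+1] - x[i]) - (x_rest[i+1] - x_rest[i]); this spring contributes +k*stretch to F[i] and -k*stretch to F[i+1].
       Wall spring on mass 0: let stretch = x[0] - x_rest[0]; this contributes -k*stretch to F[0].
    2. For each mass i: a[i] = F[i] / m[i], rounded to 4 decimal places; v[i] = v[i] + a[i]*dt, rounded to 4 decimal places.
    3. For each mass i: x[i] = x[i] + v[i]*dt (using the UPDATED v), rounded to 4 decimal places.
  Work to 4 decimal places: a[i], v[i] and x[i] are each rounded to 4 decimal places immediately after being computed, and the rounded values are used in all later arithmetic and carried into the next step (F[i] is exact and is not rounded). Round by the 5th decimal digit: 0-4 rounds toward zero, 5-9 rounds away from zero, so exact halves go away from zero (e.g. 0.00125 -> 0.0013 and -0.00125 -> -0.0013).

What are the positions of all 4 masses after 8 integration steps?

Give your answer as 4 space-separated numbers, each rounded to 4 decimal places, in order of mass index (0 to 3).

Step 0: x=[6.0000 9.0000 16.0000 19.0000] v=[0.0000 0.0000 0.0000 0.0000]
Step 1: x=[5.2500 10.0000 15.0000 19.5000] v=[-3.0000 4.0000 -4.0000 2.0000]
Step 2: x=[4.3750 11.0625 13.8750 20.1250] v=[-3.5000 4.2500 -4.5000 2.5000]
Step 3: x=[4.0781 11.1563 13.6094 20.4375] v=[-1.1875 0.3750 -1.0625 1.2500]
Step 4: x=[4.5313 10.0938 14.4375 20.2930] v=[1.8126 -4.2501 3.3125 -0.5781]
Step 5: x=[5.2423 8.7266 15.6436 19.9346] v=[2.8438 -5.4689 4.8243 -1.4336]
Step 6: x=[5.5138 8.2176 16.1932 19.7535] v=[1.0858 -2.0362 2.1983 -0.7246]
Step 7: x=[5.0828 9.0265 15.6390 19.9323] v=[-1.7242 3.2356 -2.2170 0.7151]
Step 8: x=[4.3670 10.5026 14.5050 20.2878] v=[-2.8633 5.9044 -4.5362 1.4218]

Answer: 4.3670 10.5026 14.5050 20.2878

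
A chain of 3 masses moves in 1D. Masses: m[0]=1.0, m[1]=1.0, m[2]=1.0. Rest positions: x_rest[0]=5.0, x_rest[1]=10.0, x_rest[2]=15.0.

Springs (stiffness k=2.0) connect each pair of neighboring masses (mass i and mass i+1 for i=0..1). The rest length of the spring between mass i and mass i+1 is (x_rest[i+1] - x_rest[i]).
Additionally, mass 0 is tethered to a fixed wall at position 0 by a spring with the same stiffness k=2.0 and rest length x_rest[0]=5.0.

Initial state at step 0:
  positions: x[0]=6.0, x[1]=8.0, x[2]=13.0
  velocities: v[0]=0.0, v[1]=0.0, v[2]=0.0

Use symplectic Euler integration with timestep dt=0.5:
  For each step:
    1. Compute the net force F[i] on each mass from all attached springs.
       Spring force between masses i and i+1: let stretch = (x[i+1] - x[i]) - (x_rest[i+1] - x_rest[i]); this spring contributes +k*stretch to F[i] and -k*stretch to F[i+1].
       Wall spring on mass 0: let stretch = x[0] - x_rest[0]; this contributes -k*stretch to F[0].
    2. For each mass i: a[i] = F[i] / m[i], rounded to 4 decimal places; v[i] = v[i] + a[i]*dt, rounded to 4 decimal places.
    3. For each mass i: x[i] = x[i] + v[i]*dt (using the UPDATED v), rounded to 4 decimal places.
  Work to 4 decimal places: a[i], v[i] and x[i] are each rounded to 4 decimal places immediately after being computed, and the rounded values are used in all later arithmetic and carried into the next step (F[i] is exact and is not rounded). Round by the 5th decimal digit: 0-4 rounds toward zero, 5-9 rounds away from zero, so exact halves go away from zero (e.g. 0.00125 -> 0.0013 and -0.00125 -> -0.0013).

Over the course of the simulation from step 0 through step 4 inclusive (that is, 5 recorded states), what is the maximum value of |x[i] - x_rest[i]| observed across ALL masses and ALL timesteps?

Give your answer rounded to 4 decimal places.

Step 0: x=[6.0000 8.0000 13.0000] v=[0.0000 0.0000 0.0000]
Step 1: x=[4.0000 9.5000 13.0000] v=[-4.0000 3.0000 0.0000]
Step 2: x=[2.7500 10.0000 13.7500] v=[-2.5000 1.0000 1.5000]
Step 3: x=[3.7500 8.7500 15.1250] v=[2.0000 -2.5000 2.7500]
Step 4: x=[5.3750 8.1875 15.8125] v=[3.2500 -1.1250 1.3750]
Max displacement = 2.2500

Answer: 2.2500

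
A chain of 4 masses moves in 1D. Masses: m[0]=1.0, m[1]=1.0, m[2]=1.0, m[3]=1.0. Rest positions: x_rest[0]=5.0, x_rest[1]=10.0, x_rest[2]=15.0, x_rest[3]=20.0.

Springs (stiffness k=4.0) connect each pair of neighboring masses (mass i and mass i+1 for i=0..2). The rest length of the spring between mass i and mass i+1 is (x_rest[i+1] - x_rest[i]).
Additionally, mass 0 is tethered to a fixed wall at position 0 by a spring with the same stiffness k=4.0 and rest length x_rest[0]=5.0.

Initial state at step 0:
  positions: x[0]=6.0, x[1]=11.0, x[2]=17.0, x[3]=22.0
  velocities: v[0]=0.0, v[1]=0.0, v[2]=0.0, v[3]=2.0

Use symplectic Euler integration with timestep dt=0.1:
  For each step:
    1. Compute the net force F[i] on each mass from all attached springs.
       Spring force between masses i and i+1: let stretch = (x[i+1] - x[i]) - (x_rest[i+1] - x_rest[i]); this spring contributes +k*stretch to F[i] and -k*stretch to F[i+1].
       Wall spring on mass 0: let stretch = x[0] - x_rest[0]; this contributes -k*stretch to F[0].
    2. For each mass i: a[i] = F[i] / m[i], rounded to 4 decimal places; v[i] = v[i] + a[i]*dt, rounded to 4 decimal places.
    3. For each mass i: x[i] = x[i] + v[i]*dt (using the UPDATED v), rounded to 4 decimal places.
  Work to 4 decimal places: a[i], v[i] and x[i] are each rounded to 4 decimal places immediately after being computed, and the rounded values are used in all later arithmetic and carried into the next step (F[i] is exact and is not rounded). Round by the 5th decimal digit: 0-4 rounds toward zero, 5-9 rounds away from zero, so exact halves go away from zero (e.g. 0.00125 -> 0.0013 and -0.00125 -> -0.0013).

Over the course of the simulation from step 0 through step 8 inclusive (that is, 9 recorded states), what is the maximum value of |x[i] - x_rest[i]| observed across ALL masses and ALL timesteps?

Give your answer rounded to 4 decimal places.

Step 0: x=[6.0000 11.0000 17.0000 22.0000] v=[0.0000 0.0000 0.0000 2.0000]
Step 1: x=[5.9600 11.0400 16.9600 22.2000] v=[-0.4000 0.4000 -0.4000 2.0000]
Step 2: x=[5.8848 11.1136 16.8928 22.3904] v=[-0.7520 0.7360 -0.6720 1.9040]
Step 3: x=[5.7834 11.2092 16.8143 22.5609] v=[-1.0144 0.9562 -0.7846 1.7050]
Step 4: x=[5.6677 11.3120 16.7415 22.7015] v=[-1.1574 1.0279 -0.7280 1.4064]
Step 5: x=[5.5510 11.4062 16.6899 22.8037] v=[-1.1668 0.9420 -0.5158 1.0224]
Step 6: x=[5.4465 11.4775 16.6715 22.8614] v=[-1.0451 0.7134 -0.1838 0.5769]
Step 7: x=[5.3654 11.5154 16.6930 22.8715] v=[-0.8113 0.3786 0.2146 0.1009]
Step 8: x=[5.3157 11.5144 16.7545 22.8345] v=[-0.4975 -0.0104 0.6150 -0.3705]
Max displacement = 2.8715

Answer: 2.8715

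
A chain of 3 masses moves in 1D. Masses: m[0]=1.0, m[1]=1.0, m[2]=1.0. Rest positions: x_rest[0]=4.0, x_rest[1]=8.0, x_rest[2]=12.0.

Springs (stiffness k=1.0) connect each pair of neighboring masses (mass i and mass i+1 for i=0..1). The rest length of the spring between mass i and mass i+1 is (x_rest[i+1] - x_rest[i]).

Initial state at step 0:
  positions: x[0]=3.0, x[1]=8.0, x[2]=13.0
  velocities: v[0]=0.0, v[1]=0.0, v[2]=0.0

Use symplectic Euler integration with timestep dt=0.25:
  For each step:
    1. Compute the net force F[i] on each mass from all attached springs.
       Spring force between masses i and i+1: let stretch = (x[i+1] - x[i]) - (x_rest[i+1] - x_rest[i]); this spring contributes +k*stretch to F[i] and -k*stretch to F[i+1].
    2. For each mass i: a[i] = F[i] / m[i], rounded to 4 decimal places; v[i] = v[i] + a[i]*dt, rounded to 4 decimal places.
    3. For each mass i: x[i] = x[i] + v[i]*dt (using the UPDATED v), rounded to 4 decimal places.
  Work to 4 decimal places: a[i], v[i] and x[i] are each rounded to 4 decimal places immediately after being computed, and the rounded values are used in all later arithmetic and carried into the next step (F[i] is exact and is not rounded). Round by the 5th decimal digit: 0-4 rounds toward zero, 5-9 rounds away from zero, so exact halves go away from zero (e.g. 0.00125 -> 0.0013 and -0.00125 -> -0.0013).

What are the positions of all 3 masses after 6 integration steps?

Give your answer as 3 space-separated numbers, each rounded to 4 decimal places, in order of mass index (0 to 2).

Step 0: x=[3.0000 8.0000 13.0000] v=[0.0000 0.0000 0.0000]
Step 1: x=[3.0625 8.0000 12.9375] v=[0.2500 0.0000 -0.2500]
Step 2: x=[3.1836 8.0000 12.8164] v=[0.4844 0.0000 -0.4844]
Step 3: x=[3.3557 8.0000 12.6443] v=[0.6885 0.0000 -0.6885]
Step 4: x=[3.5681 8.0000 12.4319] v=[0.8496 0.0000 -0.8496]
Step 5: x=[3.8075 8.0000 12.1925] v=[0.9576 0.0000 -0.9576]
Step 6: x=[4.0589 8.0000 11.9411] v=[1.0057 0.0000 -1.0057]

Answer: 4.0589 8.0000 11.9411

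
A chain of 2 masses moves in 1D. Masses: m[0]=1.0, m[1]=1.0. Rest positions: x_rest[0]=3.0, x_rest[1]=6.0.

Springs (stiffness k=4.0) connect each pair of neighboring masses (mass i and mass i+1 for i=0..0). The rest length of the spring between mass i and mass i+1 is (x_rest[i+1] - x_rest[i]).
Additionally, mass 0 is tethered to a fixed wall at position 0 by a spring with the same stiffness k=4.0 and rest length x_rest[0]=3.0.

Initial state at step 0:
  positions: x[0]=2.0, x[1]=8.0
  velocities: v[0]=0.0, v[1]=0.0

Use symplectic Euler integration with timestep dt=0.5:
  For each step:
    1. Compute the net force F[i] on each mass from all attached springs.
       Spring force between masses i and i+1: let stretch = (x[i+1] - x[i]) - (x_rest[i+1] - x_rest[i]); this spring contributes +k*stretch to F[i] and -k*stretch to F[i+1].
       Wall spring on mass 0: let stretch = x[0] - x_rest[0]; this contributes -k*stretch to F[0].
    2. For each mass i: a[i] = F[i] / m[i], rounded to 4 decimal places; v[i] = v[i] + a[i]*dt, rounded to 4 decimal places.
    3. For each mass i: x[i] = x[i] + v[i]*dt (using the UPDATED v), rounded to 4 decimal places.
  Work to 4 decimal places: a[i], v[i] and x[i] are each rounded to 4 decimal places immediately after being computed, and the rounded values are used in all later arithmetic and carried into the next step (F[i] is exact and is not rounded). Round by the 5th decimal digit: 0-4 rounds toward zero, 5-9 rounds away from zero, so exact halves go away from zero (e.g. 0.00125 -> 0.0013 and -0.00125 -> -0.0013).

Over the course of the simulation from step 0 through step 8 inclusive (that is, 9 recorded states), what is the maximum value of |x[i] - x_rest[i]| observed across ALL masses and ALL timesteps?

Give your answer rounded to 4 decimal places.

Answer: 3.0000

Derivation:
Step 0: x=[2.0000 8.0000] v=[0.0000 0.0000]
Step 1: x=[6.0000 5.0000] v=[8.0000 -6.0000]
Step 2: x=[3.0000 6.0000] v=[-6.0000 2.0000]
Step 3: x=[0.0000 7.0000] v=[-6.0000 2.0000]
Step 4: x=[4.0000 4.0000] v=[8.0000 -6.0000]
Step 5: x=[4.0000 4.0000] v=[0.0000 0.0000]
Step 6: x=[0.0000 7.0000] v=[-8.0000 6.0000]
Step 7: x=[3.0000 6.0000] v=[6.0000 -2.0000]
Step 8: x=[6.0000 5.0000] v=[6.0000 -2.0000]
Max displacement = 3.0000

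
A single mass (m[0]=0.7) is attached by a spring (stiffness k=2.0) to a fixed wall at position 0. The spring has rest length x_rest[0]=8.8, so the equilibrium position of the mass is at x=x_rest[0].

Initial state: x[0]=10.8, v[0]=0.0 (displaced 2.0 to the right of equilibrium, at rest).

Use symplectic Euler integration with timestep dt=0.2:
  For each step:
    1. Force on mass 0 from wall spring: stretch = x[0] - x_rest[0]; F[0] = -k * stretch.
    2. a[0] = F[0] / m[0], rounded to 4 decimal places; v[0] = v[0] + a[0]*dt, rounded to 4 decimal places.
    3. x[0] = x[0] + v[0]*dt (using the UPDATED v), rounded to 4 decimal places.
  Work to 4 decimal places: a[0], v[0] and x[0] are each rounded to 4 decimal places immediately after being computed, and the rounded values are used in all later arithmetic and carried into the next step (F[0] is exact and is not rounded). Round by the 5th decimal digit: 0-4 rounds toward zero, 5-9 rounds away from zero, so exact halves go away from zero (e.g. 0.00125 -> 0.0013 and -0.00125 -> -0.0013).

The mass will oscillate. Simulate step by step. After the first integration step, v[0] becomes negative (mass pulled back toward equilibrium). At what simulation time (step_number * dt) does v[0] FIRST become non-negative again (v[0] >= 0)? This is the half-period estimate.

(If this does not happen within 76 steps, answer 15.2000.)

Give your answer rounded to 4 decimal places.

Answer: 2.0000

Derivation:
Step 0: x=[10.8000] v=[0.0000]
Step 1: x=[10.5714] v=[-1.1429]
Step 2: x=[10.1404] v=[-2.1551]
Step 3: x=[9.5562] v=[-2.9210]
Step 4: x=[8.8856] v=[-3.3531]
Step 5: x=[8.2052] v=[-3.4020]
Step 6: x=[7.5928] v=[-3.0621]
Step 7: x=[7.1183] v=[-2.3723]
Step 8: x=[6.8360] v=[-1.4113]
Step 9: x=[6.7782] v=[-0.2890]
Step 10: x=[6.9515] v=[0.8663]
First v>=0 after going negative at step 10, time=2.0000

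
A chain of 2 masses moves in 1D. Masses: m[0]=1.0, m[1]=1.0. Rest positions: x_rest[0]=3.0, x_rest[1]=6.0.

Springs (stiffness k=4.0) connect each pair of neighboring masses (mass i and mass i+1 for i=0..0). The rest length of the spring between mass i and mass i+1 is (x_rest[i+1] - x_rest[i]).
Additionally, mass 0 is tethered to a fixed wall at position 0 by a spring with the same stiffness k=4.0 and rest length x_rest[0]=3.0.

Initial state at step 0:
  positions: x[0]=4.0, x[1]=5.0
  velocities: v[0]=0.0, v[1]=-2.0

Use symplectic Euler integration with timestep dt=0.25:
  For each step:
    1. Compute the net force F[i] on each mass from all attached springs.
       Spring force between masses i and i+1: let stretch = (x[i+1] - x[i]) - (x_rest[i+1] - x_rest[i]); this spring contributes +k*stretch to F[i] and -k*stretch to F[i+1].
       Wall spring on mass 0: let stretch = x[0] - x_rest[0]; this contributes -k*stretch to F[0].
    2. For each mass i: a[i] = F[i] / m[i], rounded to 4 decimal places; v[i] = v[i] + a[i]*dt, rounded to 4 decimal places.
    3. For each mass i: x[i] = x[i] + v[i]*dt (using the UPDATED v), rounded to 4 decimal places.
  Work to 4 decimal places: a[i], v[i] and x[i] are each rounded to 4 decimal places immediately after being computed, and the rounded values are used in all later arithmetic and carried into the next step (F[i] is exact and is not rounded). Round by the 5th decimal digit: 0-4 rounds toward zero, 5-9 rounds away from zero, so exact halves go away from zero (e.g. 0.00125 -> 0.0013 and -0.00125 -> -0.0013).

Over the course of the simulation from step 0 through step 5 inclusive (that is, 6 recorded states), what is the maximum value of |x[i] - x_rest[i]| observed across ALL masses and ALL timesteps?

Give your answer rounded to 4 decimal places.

Step 0: x=[4.0000 5.0000] v=[0.0000 -2.0000]
Step 1: x=[3.2500 5.0000] v=[-3.0000 0.0000]
Step 2: x=[2.1250 5.3125] v=[-4.5000 1.2500]
Step 3: x=[1.2656 5.5781] v=[-3.4375 1.0625]
Step 4: x=[1.1680 5.5156] v=[-0.3906 -0.2500]
Step 5: x=[1.8653 5.1162] v=[2.7890 -1.5976]
Max displacement = 1.8320

Answer: 1.8320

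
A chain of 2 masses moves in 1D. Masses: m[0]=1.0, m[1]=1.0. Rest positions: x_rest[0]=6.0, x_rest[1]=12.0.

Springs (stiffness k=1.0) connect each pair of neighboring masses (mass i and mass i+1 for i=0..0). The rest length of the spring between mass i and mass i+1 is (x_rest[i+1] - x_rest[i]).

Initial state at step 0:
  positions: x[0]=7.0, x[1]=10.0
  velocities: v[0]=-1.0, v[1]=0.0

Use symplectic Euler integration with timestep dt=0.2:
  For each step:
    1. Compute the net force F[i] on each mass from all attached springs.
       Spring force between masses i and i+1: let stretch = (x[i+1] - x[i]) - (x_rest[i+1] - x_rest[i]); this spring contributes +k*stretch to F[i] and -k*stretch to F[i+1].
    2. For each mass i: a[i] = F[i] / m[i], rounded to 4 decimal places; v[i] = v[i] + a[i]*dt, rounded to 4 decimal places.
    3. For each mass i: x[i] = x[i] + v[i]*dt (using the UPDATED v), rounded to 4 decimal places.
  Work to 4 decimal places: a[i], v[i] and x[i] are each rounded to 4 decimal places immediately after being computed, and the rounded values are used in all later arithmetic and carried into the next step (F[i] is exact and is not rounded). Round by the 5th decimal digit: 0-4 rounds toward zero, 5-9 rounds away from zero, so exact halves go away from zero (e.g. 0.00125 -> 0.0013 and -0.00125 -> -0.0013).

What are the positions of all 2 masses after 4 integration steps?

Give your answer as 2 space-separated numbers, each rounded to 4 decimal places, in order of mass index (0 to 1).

Answer: 5.2149 10.9851

Derivation:
Step 0: x=[7.0000 10.0000] v=[-1.0000 0.0000]
Step 1: x=[6.6800 10.1200] v=[-1.6000 0.6000]
Step 2: x=[6.2576 10.3424] v=[-2.1120 1.1120]
Step 3: x=[5.7586 10.6414] v=[-2.4950 1.4950]
Step 4: x=[5.2149 10.9851] v=[-2.7184 1.7184]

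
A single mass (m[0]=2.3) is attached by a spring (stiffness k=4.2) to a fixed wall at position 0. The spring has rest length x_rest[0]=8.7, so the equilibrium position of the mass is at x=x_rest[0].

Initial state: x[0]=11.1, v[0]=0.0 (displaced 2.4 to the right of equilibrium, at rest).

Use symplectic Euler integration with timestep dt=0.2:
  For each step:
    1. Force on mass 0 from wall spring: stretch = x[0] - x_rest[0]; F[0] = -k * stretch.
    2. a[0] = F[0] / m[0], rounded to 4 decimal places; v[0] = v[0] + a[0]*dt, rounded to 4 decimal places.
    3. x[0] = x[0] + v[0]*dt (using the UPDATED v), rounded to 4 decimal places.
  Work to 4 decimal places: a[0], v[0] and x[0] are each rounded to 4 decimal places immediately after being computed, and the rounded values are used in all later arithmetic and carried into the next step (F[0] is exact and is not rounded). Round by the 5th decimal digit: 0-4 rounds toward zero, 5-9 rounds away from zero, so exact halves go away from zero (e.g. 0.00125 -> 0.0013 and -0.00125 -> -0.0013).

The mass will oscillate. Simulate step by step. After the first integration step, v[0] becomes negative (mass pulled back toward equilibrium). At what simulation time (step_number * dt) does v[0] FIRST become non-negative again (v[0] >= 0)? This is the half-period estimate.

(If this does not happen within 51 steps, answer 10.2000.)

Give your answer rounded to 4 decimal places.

Answer: 2.4000

Derivation:
Step 0: x=[11.1000] v=[0.0000]
Step 1: x=[10.9247] v=[-0.8765]
Step 2: x=[10.5869] v=[-1.6890]
Step 3: x=[10.1113] v=[-2.3781]
Step 4: x=[9.5326] v=[-2.8935]
Step 5: x=[8.8931] v=[-3.1976]
Step 6: x=[8.2395] v=[-3.2681]
Step 7: x=[7.6195] v=[-3.0999]
Step 8: x=[7.0784] v=[-2.7053]
Step 9: x=[6.6558] v=[-2.1131]
Step 10: x=[6.3825] v=[-1.3665]
Step 11: x=[6.2785] v=[-0.5201]
Step 12: x=[6.3514] v=[0.3643]
First v>=0 after going negative at step 12, time=2.4000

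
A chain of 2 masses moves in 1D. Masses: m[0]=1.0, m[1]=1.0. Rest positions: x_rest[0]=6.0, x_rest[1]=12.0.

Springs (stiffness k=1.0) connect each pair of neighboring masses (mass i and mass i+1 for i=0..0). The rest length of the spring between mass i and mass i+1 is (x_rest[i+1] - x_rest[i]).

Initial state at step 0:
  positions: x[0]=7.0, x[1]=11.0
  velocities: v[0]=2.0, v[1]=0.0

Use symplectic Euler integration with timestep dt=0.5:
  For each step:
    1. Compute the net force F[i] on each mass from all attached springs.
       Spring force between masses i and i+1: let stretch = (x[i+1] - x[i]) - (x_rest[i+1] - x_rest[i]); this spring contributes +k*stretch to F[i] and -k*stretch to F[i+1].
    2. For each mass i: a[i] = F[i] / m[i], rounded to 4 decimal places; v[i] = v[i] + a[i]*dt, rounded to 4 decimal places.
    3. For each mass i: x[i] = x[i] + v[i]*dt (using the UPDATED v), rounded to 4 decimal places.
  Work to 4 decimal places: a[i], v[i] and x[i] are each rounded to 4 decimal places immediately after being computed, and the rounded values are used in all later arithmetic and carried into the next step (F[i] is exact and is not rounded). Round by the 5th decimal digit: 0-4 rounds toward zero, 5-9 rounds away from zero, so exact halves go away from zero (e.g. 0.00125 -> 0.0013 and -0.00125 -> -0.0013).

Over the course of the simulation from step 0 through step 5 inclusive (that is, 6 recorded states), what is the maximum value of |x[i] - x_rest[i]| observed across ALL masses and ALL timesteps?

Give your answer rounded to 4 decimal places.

Answer: 3.5625

Derivation:
Step 0: x=[7.0000 11.0000] v=[2.0000 0.0000]
Step 1: x=[7.5000 11.5000] v=[1.0000 1.0000]
Step 2: x=[7.5000 12.5000] v=[0.0000 2.0000]
Step 3: x=[7.2500 13.7500] v=[-0.5000 2.5000]
Step 4: x=[7.1250 14.8750] v=[-0.2500 2.2500]
Step 5: x=[7.4375 15.5625] v=[0.6250 1.3750]
Max displacement = 3.5625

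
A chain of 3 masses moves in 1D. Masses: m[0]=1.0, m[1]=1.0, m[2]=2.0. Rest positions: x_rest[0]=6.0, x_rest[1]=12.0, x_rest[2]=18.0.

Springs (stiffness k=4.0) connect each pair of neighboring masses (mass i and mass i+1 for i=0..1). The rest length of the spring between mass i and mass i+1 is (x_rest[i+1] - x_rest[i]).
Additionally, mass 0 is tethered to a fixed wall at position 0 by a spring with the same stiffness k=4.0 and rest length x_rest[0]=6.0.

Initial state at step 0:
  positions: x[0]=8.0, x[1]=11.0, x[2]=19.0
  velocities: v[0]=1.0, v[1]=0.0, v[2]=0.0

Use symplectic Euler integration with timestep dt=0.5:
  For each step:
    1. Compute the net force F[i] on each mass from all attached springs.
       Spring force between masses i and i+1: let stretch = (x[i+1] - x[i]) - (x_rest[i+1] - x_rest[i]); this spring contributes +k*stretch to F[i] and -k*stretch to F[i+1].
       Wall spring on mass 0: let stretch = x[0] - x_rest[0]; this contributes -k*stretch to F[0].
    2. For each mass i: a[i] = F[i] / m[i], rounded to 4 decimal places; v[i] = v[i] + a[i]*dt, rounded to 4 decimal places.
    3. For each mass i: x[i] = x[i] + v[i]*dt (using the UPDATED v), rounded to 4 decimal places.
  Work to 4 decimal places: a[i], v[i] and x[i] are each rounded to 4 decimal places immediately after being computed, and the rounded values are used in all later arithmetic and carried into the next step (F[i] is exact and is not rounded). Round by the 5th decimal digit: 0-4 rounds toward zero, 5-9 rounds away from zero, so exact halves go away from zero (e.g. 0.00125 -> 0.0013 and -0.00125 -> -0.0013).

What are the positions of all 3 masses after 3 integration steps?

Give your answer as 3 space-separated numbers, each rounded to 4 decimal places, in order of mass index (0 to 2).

Step 0: x=[8.0000 11.0000 19.0000] v=[1.0000 0.0000 0.0000]
Step 1: x=[3.5000 16.0000 18.0000] v=[-9.0000 10.0000 -2.0000]
Step 2: x=[8.0000 10.5000 19.0000] v=[9.0000 -11.0000 2.0000]
Step 3: x=[7.0000 11.0000 18.7500] v=[-2.0000 1.0000 -0.5000]

Answer: 7.0000 11.0000 18.7500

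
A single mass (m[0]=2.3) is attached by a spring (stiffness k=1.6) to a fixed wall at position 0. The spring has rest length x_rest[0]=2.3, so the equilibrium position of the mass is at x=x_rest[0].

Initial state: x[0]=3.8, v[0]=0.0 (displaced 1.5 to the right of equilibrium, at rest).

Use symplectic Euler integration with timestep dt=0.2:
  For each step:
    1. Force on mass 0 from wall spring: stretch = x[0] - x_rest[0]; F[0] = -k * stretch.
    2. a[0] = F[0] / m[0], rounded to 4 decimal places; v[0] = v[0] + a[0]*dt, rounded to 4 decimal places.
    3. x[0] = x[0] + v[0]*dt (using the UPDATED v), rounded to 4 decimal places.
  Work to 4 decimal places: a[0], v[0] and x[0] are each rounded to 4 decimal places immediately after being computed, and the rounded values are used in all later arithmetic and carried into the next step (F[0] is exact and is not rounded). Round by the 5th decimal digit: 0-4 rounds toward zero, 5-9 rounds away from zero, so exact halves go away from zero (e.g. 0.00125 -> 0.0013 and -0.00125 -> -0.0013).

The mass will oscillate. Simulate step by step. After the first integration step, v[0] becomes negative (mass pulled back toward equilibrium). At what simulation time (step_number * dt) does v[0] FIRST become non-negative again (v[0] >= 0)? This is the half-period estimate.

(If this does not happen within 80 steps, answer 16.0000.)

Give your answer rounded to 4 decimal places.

Step 0: x=[3.8000] v=[0.0000]
Step 1: x=[3.7583] v=[-0.2087]
Step 2: x=[3.6760] v=[-0.4116]
Step 3: x=[3.5554] v=[-0.6030]
Step 4: x=[3.3999] v=[-0.7777]
Step 5: x=[3.2138] v=[-0.9307]
Step 6: x=[3.0022] v=[-1.0578]
Step 7: x=[2.7711] v=[-1.1555]
Step 8: x=[2.5269] v=[-1.2210]
Step 9: x=[2.2764] v=[-1.2526]
Step 10: x=[2.0265] v=[-1.2493]
Step 11: x=[1.7843] v=[-1.2112]
Step 12: x=[1.5564] v=[-1.1395]
Step 13: x=[1.3492] v=[-1.0360]
Step 14: x=[1.1685] v=[-0.9037]
Step 15: x=[1.0192] v=[-0.7463]
Step 16: x=[0.9056] v=[-0.5681]
Step 17: x=[0.8308] v=[-0.3741]
Step 18: x=[0.7969] v=[-0.1697]
Step 19: x=[0.8048] v=[0.0394]
First v>=0 after going negative at step 19, time=3.8000

Answer: 3.8000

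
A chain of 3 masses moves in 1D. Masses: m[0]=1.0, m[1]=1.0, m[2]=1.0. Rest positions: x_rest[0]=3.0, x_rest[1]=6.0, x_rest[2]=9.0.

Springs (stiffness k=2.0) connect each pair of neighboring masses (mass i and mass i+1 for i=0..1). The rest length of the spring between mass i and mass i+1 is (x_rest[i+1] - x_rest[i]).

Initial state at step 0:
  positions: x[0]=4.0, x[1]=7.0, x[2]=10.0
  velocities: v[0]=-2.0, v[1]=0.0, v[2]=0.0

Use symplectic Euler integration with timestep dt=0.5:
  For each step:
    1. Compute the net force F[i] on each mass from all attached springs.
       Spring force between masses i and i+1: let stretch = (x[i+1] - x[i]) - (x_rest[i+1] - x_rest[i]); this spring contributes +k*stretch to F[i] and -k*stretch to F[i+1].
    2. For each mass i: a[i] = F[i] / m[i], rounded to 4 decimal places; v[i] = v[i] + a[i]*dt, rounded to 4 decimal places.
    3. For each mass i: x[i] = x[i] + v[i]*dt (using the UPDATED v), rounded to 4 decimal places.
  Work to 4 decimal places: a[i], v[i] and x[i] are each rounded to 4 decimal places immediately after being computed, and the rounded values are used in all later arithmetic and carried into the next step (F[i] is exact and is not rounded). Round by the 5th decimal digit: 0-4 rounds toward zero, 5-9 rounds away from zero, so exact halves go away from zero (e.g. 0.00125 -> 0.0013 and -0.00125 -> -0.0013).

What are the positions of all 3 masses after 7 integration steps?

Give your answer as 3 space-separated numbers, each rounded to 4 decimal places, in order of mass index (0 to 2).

Answer: 2.3438 4.7344 6.9219

Derivation:
Step 0: x=[4.0000 7.0000 10.0000] v=[-2.0000 0.0000 0.0000]
Step 1: x=[3.0000 7.0000 10.0000] v=[-2.0000 0.0000 0.0000]
Step 2: x=[2.5000 6.5000 10.0000] v=[-1.0000 -1.0000 0.0000]
Step 3: x=[2.5000 5.7500 9.7500] v=[0.0000 -1.5000 -0.5000]
Step 4: x=[2.6250 5.3750 9.0000] v=[0.2500 -0.7500 -1.5000]
Step 5: x=[2.6250 5.4375 7.9375] v=[0.0000 0.1250 -2.1250]
Step 6: x=[2.5313 5.3438 7.1250] v=[-0.1875 -0.1875 -1.6250]
Step 7: x=[2.3438 4.7344 6.9219] v=[-0.3750 -1.2188 -0.4062]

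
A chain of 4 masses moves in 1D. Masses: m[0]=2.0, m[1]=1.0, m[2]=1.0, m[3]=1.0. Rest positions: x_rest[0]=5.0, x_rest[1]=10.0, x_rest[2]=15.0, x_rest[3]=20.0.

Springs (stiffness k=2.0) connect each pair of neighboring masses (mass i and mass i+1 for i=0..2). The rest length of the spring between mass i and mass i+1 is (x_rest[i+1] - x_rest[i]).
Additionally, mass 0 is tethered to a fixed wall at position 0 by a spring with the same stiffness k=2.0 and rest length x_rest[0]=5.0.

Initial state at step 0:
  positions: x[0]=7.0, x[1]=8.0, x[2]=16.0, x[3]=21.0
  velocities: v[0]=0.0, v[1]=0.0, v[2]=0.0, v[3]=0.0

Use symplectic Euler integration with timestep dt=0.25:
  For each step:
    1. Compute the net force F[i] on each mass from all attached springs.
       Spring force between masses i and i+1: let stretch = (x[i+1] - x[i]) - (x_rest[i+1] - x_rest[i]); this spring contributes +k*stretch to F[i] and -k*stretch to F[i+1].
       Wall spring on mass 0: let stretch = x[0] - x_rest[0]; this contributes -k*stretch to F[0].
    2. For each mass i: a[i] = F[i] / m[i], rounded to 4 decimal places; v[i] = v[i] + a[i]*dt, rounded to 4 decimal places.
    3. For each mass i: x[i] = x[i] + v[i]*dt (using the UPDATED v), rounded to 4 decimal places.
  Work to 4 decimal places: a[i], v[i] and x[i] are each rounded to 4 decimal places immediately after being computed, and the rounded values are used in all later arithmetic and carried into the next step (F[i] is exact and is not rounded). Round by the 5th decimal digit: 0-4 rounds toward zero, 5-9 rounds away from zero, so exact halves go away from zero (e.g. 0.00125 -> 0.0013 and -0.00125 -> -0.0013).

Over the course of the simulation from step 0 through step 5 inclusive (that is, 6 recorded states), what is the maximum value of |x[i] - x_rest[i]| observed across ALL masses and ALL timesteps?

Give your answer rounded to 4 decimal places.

Answer: 3.0541

Derivation:
Step 0: x=[7.0000 8.0000 16.0000 21.0000] v=[0.0000 0.0000 0.0000 0.0000]
Step 1: x=[6.6250 8.8750 15.6250 21.0000] v=[-1.5000 3.5000 -1.5000 0.0000]
Step 2: x=[5.9766 10.3125 15.0781 20.9531] v=[-2.5938 5.7500 -2.1875 -0.1875]
Step 3: x=[5.2256 11.8037 14.6699 20.7969] v=[-3.0040 5.9649 -1.6328 -0.6250]
Step 4: x=[4.5591 12.8310 14.6693 20.4998] v=[-2.6659 4.1090 -0.0024 -1.1885]
Step 5: x=[4.1247 13.0541 15.1677 20.0989] v=[-1.7377 0.8922 1.9937 -1.6038]
Max displacement = 3.0541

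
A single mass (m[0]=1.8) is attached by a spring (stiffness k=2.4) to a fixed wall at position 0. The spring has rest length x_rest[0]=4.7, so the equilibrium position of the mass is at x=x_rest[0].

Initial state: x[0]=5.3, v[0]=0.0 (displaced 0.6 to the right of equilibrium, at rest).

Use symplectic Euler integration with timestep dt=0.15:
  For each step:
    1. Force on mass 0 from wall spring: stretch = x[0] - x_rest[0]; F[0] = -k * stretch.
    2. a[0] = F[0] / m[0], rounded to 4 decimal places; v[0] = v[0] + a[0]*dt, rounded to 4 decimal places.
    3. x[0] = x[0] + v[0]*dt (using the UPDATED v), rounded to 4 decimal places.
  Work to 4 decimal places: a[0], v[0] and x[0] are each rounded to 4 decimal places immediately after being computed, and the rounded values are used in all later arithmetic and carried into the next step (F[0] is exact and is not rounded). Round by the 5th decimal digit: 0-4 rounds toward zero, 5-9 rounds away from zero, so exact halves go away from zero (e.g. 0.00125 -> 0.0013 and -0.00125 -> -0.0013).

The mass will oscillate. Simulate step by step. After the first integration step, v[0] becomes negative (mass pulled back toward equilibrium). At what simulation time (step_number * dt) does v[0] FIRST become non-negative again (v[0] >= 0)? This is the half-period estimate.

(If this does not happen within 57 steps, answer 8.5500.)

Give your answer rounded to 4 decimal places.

Answer: 2.8500

Derivation:
Step 0: x=[5.3000] v=[0.0000]
Step 1: x=[5.2820] v=[-0.1200]
Step 2: x=[5.2465] v=[-0.2364]
Step 3: x=[5.1946] v=[-0.3457]
Step 4: x=[5.1279] v=[-0.4446]
Step 5: x=[5.0484] v=[-0.5302]
Step 6: x=[4.9584] v=[-0.5999]
Step 7: x=[4.8607] v=[-0.6516]
Step 8: x=[4.7581] v=[-0.6837]
Step 9: x=[4.6538] v=[-0.6953]
Step 10: x=[4.5509] v=[-0.6861]
Step 11: x=[4.4525] v=[-0.6563]
Step 12: x=[4.3615] v=[-0.6068]
Step 13: x=[4.2806] v=[-0.5391]
Step 14: x=[4.2123] v=[-0.4552]
Step 15: x=[4.1586] v=[-0.3577]
Step 16: x=[4.1212] v=[-0.2494]
Step 17: x=[4.1012] v=[-0.1336]
Step 18: x=[4.0991] v=[-0.0138]
Step 19: x=[4.1151] v=[0.1064]
First v>=0 after going negative at step 19, time=2.8500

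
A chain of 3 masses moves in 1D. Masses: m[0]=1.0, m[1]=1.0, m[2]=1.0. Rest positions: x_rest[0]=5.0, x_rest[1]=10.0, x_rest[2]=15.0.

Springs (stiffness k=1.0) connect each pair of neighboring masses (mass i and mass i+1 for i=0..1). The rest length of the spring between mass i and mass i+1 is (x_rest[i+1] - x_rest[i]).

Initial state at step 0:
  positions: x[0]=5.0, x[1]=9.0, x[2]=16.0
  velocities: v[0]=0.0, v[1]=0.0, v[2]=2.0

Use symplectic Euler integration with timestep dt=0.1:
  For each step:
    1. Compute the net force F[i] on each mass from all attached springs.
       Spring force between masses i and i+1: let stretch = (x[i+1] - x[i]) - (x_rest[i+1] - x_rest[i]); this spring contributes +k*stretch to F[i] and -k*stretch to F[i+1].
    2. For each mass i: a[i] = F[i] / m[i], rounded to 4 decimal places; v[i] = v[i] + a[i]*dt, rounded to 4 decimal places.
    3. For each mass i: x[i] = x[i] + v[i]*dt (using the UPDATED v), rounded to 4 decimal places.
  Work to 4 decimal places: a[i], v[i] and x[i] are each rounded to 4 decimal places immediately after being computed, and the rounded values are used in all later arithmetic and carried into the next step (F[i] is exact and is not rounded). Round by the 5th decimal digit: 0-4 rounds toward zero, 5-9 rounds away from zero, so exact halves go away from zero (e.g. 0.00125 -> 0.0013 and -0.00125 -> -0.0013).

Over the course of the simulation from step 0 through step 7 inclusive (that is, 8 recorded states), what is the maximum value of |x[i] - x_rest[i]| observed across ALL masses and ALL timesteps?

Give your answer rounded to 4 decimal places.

Answer: 1.7930

Derivation:
Step 0: x=[5.0000 9.0000 16.0000] v=[0.0000 0.0000 2.0000]
Step 1: x=[4.9900 9.0300 16.1800] v=[-0.1000 0.3000 1.8000]
Step 2: x=[4.9704 9.0911 16.3385] v=[-0.1960 0.6110 1.5850]
Step 3: x=[4.9420 9.1835 16.4745] v=[-0.2839 0.9237 1.3603]
Step 4: x=[4.9060 9.3064 16.5876] v=[-0.3598 1.2287 1.1312]
Step 5: x=[4.8640 9.4581 16.6779] v=[-0.4198 1.5168 0.9031]
Step 6: x=[4.8180 9.6360 16.7460] v=[-0.4604 1.7794 0.6811]
Step 7: x=[4.7701 9.8369 16.7930] v=[-0.4786 2.0086 0.4701]
Max displacement = 1.7930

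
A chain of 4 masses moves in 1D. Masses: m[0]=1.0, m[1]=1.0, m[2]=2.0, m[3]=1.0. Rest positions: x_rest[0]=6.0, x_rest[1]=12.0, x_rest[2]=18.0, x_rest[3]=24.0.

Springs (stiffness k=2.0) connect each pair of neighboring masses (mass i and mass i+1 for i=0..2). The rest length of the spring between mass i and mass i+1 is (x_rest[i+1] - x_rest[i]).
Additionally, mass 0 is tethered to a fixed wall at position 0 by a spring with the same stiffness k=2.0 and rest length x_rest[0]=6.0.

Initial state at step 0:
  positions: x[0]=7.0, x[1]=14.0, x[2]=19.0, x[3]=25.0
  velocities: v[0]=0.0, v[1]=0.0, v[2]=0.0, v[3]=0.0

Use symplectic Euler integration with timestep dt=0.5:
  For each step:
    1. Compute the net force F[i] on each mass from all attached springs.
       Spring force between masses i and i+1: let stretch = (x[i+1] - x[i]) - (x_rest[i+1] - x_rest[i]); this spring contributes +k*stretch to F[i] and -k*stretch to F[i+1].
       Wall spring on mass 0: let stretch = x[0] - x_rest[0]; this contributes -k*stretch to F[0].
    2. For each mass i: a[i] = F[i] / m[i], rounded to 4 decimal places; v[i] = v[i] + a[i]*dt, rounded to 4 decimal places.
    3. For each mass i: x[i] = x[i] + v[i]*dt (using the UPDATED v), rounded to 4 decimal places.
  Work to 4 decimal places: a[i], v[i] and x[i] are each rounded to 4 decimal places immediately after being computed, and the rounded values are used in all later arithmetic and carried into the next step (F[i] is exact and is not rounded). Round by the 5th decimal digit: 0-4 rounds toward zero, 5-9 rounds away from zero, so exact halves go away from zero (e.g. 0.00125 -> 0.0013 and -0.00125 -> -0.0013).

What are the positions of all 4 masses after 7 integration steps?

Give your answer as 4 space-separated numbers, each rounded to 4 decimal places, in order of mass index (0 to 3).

Step 0: x=[7.0000 14.0000 19.0000 25.0000] v=[0.0000 0.0000 0.0000 0.0000]
Step 1: x=[7.0000 13.0000 19.2500 25.0000] v=[0.0000 -2.0000 0.5000 0.0000]
Step 2: x=[6.5000 12.1250 19.3750 25.1250] v=[-1.0000 -1.7500 0.2500 0.2500]
Step 3: x=[5.5625 12.0625 19.1250 25.3750] v=[-1.8750 -0.1250 -0.5000 0.5000]
Step 4: x=[5.0938 12.2813 18.6719 25.5000] v=[-0.9375 0.4375 -0.9063 0.2500]
Step 5: x=[5.6719 12.1016 18.3281 25.2110] v=[1.1562 -0.3594 -0.6876 -0.5781]
Step 6: x=[6.6289 11.8203 18.1484 24.4805] v=[1.9140 -0.5626 -0.3594 -1.4610]
Step 7: x=[6.8672 12.1074 17.9697 23.5840] v=[0.4765 0.5741 -0.3574 -1.7931]

Answer: 6.8672 12.1074 17.9697 23.5840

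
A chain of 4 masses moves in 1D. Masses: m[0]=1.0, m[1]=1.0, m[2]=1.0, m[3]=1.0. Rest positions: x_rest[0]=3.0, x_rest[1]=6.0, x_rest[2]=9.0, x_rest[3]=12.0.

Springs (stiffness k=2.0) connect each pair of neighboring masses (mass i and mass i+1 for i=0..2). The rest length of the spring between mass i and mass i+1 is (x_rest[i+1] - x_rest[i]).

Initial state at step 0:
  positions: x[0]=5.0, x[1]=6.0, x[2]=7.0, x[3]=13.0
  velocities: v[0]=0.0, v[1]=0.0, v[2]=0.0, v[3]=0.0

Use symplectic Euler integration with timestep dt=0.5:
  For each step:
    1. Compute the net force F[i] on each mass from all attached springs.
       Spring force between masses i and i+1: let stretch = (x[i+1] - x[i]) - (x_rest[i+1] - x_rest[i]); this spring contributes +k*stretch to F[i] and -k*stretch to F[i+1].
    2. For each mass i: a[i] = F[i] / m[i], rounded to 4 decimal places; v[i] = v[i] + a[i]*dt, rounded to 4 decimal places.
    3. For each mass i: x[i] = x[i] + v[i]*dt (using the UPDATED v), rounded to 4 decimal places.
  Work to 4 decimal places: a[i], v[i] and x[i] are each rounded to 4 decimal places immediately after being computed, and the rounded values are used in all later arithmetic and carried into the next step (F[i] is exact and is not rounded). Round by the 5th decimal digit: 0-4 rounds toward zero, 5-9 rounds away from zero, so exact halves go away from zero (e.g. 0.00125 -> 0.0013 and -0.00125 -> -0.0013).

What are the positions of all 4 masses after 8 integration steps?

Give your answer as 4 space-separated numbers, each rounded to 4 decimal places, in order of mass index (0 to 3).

Answer: 1.6251 8.2813 9.7188 11.3751

Derivation:
Step 0: x=[5.0000 6.0000 7.0000 13.0000] v=[0.0000 0.0000 0.0000 0.0000]
Step 1: x=[4.0000 6.0000 9.5000 11.5000] v=[-2.0000 0.0000 5.0000 -3.0000]
Step 2: x=[2.5000 6.7500 11.2500 10.5000] v=[-3.0000 1.5000 3.5000 -2.0000]
Step 3: x=[1.6250 7.6250 10.3750 11.3750] v=[-1.7500 1.7500 -1.7500 1.7500]
Step 4: x=[2.2500 6.8750 8.6250 13.2500] v=[1.2500 -1.5000 -3.5000 3.7500]
Step 5: x=[3.6875 4.6875 8.3125 14.3125] v=[2.8750 -4.3750 -0.6250 2.1250]
Step 6: x=[4.1250 3.8125 9.1875 13.8750] v=[0.8750 -1.7500 1.7500 -0.8750]
Step 7: x=[2.9063 5.7813 9.7188 12.5938] v=[-2.4375 3.9375 1.0625 -2.5625]
Step 8: x=[1.6251 8.2813 9.7188 11.3751] v=[-2.5625 5.0000 0.0000 -2.4375]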